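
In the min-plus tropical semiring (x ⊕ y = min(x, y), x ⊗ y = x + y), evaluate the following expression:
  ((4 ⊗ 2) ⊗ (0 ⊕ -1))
((4 ⊗ 2) ⊗ (0 ⊕ -1)) = 5

Expand innermost to outermost. Recall ⊕ takes the minimum of its arguments and ⊗ takes their sum. Working out the expression ((4 ⊗ 2) ⊗ (0 ⊕ -1)) gives 5.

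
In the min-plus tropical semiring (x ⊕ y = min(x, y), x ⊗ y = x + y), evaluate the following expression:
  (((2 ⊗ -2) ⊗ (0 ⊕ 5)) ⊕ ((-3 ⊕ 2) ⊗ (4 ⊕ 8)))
(((2 ⊗ -2) ⊗ (0 ⊕ 5)) ⊕ ((-3 ⊕ 2) ⊗ (4 ⊕ 8))) = 0

Expand innermost to outermost. Recall ⊕ takes the minimum of its arguments and ⊗ takes their sum. Working out the expression (((2 ⊗ -2) ⊗ (0 ⊕ 5)) ⊕ ((-3 ⊕ 2) ⊗ (4 ⊕ 8))) gives 0.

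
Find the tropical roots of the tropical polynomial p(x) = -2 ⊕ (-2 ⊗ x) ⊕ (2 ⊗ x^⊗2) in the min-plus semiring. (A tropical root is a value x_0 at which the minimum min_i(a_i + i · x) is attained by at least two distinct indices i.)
Roots: {-4, 0}

Each tropical root is a break point of the lower envelope of the lines y = a_i + i · x (there are 3 lines, with slopes 0, 1, ..., 2). Only the lines that attain the minimum somewhere contribute to roots; other lines are dominated. Here the surviving (envelope) indices are i = 2, i = 1, i = 0.
Intersections between consecutive envelope lines give the roots: for adjacent envelope indices i < j the intersection is x = (a_i − a_j) / (j − i). Reading off the sorted break points: {-4, 0}.
Verification: at each break x_0, at least two indices attain the minimum of min_i(a_i + i · x_0).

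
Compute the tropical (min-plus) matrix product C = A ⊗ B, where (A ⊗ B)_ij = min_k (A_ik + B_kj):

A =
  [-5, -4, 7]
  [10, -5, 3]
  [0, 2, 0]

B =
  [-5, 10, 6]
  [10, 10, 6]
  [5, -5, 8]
A ⊗ B =
  [-10, 2, 1]
  [5, -2, 1]
  [-5, -5, 6]

Apply the min-plus product entry-by-entry:
  C[0][0] = min over k of (A[0][0] + B[0][0] = -5 + -5 = -10, A[0][1] + B[1][0] = -4 + 10 = 6, A[0][2] + B[2][0] = 7 + 5 = 12) = -10 (attained at k = 0)
  C[0][1] = min over k of (A[0][0] + B[0][1] = -5 + 10 = 5, A[0][1] + B[1][1] = -4 + 10 = 6, A[0][2] + B[2][1] = 7 + -5 = 2) = 2 (attained at k = 2)
  C[0][2] = min over k of (A[0][0] + B[0][2] = -5 + 6 = 1, A[0][1] + B[1][2] = -4 + 6 = 2, A[0][2] + B[2][2] = 7 + 8 = 15) = 1 (attained at k = 0)
  C[1][0] = min over k of (A[1][0] + B[0][0] = 10 + -5 = 5, A[1][1] + B[1][0] = -5 + 10 = 5, A[1][2] + B[2][0] = 3 + 5 = 8) = 5 (attained at k = 0)
  C[1][1] = min over k of (A[1][0] + B[0][1] = 10 + 10 = 20, A[1][1] + B[1][1] = -5 + 10 = 5, A[1][2] + B[2][1] = 3 + -5 = -2) = -2 (attained at k = 2)
  C[1][2] = min over k of (A[1][0] + B[0][2] = 10 + 6 = 16, A[1][1] + B[1][2] = -5 + 6 = 1, A[1][2] + B[2][2] = 3 + 8 = 11) = 1 (attained at k = 1)
  C[2][0] = min over k of (A[2][0] + B[0][0] = 0 + -5 = -5, A[2][1] + B[1][0] = 2 + 10 = 12, A[2][2] + B[2][0] = 0 + 5 = 5) = -5 (attained at k = 0)
  C[2][1] = min over k of (A[2][0] + B[0][1] = 0 + 10 = 10, A[2][1] + B[1][1] = 2 + 10 = 12, A[2][2] + B[2][1] = 0 + -5 = -5) = -5 (attained at k = 2)
  C[2][2] = min over k of (A[2][0] + B[0][2] = 0 + 6 = 6, A[2][1] + B[1][2] = 2 + 6 = 8, A[2][2] + B[2][2] = 0 + 8 = 8) = 6 (attained at k = 0)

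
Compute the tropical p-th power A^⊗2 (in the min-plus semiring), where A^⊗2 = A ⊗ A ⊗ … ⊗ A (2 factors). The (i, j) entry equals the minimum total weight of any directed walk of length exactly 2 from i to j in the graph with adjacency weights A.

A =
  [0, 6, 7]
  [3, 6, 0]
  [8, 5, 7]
A^⊗2 =
  [0, 6, 6]
  [3, 5, 6]
  [8, 11, 5]

Each entry (A^⊗2)_ij equals the minimum over all length-2 walks i = v_0 → v_1 → … → v_2 = j of Σ_t A[v_t][v_{t+1}]. For example, for (i, j) = (0, 2) we minimise over 3 possible intermediate vertex sequences; the minimum is 6, attained along the walk 0 → 1 → 2.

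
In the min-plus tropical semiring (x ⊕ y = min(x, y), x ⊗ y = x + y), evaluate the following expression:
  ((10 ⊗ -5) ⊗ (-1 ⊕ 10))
((10 ⊗ -5) ⊗ (-1 ⊕ 10)) = 4

Expand innermost to outermost. Recall ⊕ takes the minimum of its arguments and ⊗ takes their sum. Working out the expression ((10 ⊗ -5) ⊗ (-1 ⊕ 10)) gives 4.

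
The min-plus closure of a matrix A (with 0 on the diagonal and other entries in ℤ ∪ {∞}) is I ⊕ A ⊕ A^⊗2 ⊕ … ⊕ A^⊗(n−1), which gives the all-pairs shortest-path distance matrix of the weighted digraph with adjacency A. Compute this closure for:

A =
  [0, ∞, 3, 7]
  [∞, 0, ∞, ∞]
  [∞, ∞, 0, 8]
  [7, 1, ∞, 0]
Closure =
  [0, 8, 3, 7]
  [∞, 0, ∞, ∞]
  [15, 9, 0, 8]
  [7, 1, 10, 0]

This is the Floyd-Warshall all-pairs shortest-path computation. For each intermediate vertex k = 0, 1, …, 3, update dist[i][j] ← min(dist[i][j], dist[i][k] + dist[k][j]). The final matrix gives, for each (i, j), the minimum total weight of any directed path from i to j (possibly empty when i = j).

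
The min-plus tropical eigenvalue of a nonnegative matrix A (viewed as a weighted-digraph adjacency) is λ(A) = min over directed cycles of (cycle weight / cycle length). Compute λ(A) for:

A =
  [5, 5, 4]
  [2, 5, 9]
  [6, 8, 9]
λ(A) = 7/2

Enumerate directed cycles and compute their means (weight / length). Sample:
  cycle 0 → 0: weight = 5, length = 1, mean = 5/1 ≈ 5.000
  cycle 1 → 1: weight = 5, length = 1, mean = 5/1 ≈ 5.000
  cycle 2 → 2: weight = 9, length = 1, mean = 9/1 ≈ 9.000
  cycle 0 → 1 → 0: weight = 7, length = 2, mean = 7/2 ≈ 3.500
  cycle 0 → 2 → 0: weight = 10, length = 2, mean = 10/2 ≈ 5.000
  cycle 1 → 0 → 1: weight = 7, length = 2, mean = 7/2 ≈ 3.500
Minimum mean = 3.500, attained e.g. along the cycle 0 → 1 → 0 with weight 7 and length 2. So λ(A) = 7/2 = 7/2.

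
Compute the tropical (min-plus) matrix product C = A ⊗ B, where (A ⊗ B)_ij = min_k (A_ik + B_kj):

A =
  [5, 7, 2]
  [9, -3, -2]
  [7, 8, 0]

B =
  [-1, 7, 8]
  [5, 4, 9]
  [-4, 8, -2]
A ⊗ B =
  [-2, 10, 0]
  [-6, 1, -4]
  [-4, 8, -2]

Apply the min-plus product entry-by-entry:
  C[0][0] = min over k of (A[0][0] + B[0][0] = 5 + -1 = 4, A[0][1] + B[1][0] = 7 + 5 = 12, A[0][2] + B[2][0] = 2 + -4 = -2) = -2 (attained at k = 2)
  C[0][1] = min over k of (A[0][0] + B[0][1] = 5 + 7 = 12, A[0][1] + B[1][1] = 7 + 4 = 11, A[0][2] + B[2][1] = 2 + 8 = 10) = 10 (attained at k = 2)
  C[0][2] = min over k of (A[0][0] + B[0][2] = 5 + 8 = 13, A[0][1] + B[1][2] = 7 + 9 = 16, A[0][2] + B[2][2] = 2 + -2 = 0) = 0 (attained at k = 2)
  C[1][0] = min over k of (A[1][0] + B[0][0] = 9 + -1 = 8, A[1][1] + B[1][0] = -3 + 5 = 2, A[1][2] + B[2][0] = -2 + -4 = -6) = -6 (attained at k = 2)
  C[1][1] = min over k of (A[1][0] + B[0][1] = 9 + 7 = 16, A[1][1] + B[1][1] = -3 + 4 = 1, A[1][2] + B[2][1] = -2 + 8 = 6) = 1 (attained at k = 1)
  C[1][2] = min over k of (A[1][0] + B[0][2] = 9 + 8 = 17, A[1][1] + B[1][2] = -3 + 9 = 6, A[1][2] + B[2][2] = -2 + -2 = -4) = -4 (attained at k = 2)
  C[2][0] = min over k of (A[2][0] + B[0][0] = 7 + -1 = 6, A[2][1] + B[1][0] = 8 + 5 = 13, A[2][2] + B[2][0] = 0 + -4 = -4) = -4 (attained at k = 2)
  C[2][1] = min over k of (A[2][0] + B[0][1] = 7 + 7 = 14, A[2][1] + B[1][1] = 8 + 4 = 12, A[2][2] + B[2][1] = 0 + 8 = 8) = 8 (attained at k = 2)
  C[2][2] = min over k of (A[2][0] + B[0][2] = 7 + 8 = 15, A[2][1] + B[1][2] = 8 + 9 = 17, A[2][2] + B[2][2] = 0 + -2 = -2) = -2 (attained at k = 2)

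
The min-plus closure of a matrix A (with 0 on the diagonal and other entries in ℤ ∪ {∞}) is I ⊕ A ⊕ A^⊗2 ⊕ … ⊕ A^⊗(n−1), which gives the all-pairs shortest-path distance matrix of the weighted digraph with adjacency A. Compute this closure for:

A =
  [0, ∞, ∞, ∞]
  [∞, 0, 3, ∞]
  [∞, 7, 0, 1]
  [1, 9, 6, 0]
Closure =
  [0, ∞, ∞, ∞]
  [5, 0, 3, 4]
  [2, 7, 0, 1]
  [1, 9, 6, 0]

This is the Floyd-Warshall all-pairs shortest-path computation. For each intermediate vertex k = 0, 1, …, 3, update dist[i][j] ← min(dist[i][j], dist[i][k] + dist[k][j]). The final matrix gives, for each (i, j), the minimum total weight of any directed path from i to j (possibly empty when i = j).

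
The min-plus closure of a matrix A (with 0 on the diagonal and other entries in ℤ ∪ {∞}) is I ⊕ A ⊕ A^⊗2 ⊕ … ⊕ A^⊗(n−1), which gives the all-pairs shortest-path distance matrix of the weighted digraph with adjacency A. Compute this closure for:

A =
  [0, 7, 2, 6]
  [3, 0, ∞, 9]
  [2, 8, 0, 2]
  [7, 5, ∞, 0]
Closure =
  [0, 7, 2, 4]
  [3, 0, 5, 7]
  [2, 7, 0, 2]
  [7, 5, 9, 0]

This is the Floyd-Warshall all-pairs shortest-path computation. For each intermediate vertex k = 0, 1, …, 3, update dist[i][j] ← min(dist[i][j], dist[i][k] + dist[k][j]). The final matrix gives, for each (i, j), the minimum total weight of any directed path from i to j (possibly empty when i = j).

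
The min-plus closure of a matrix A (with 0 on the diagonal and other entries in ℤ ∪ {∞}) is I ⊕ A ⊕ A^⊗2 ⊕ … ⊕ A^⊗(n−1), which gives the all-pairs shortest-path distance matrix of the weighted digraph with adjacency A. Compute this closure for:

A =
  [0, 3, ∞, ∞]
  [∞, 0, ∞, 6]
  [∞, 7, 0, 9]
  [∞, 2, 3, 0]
Closure =
  [0, 3, 12, 9]
  [∞, 0, 9, 6]
  [∞, 7, 0, 9]
  [∞, 2, 3, 0]

This is the Floyd-Warshall all-pairs shortest-path computation. For each intermediate vertex k = 0, 1, …, 3, update dist[i][j] ← min(dist[i][j], dist[i][k] + dist[k][j]). The final matrix gives, for each (i, j), the minimum total weight of any directed path from i to j (possibly empty when i = j).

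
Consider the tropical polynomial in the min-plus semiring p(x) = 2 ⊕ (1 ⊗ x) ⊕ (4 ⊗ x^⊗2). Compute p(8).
p(8) = 2

A tropical monomial a ⊗ x^⊗i evaluates to a + i · x. Evaluating each term at x = 8:
  Term 0 contributes 2 + 0 · 8 = 2
  Term 1 contributes 1 + 1 · 8 = 9
  Term 2 contributes 4 + 2 · 8 = 20
p(8) = ⊕ of these = min[2, 9, 20] = 2.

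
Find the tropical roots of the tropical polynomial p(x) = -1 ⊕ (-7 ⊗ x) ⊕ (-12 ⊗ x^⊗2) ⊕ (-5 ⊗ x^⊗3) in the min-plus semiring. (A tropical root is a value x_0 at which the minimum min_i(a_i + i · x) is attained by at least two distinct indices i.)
Roots: {-7, 5, 6}

Each tropical root is a break point of the lower envelope of the lines y = a_i + i · x (there are 4 lines, with slopes 0, 1, ..., 3). Only the lines that attain the minimum somewhere contribute to roots; other lines are dominated. Here the surviving (envelope) indices are i = 3, i = 2, i = 1, i = 0.
Intersections between consecutive envelope lines give the roots: for adjacent envelope indices i < j the intersection is x = (a_i − a_j) / (j − i). Reading off the sorted break points: {-7, 5, 6}.
Verification: at each break x_0, at least two indices attain the minimum of min_i(a_i + i · x_0).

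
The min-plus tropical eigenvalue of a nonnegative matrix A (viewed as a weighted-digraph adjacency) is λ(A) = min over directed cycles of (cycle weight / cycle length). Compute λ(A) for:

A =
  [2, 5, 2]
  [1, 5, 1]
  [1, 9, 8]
λ(A) = 3/2

Enumerate directed cycles and compute their means (weight / length). Sample:
  cycle 0 → 0: weight = 2, length = 1, mean = 2/1 ≈ 2.000
  cycle 1 → 1: weight = 5, length = 1, mean = 5/1 ≈ 5.000
  cycle 2 → 2: weight = 8, length = 1, mean = 8/1 ≈ 8.000
  cycle 0 → 1 → 0: weight = 6, length = 2, mean = 6/2 ≈ 3.000
  cycle 0 → 2 → 0: weight = 3, length = 2, mean = 3/2 ≈ 1.500
  cycle 1 → 0 → 1: weight = 6, length = 2, mean = 6/2 ≈ 3.000
Minimum mean = 1.500, attained e.g. along the cycle 0 → 2 → 0 with weight 3 and length 2. So λ(A) = 3/2 = 3/2.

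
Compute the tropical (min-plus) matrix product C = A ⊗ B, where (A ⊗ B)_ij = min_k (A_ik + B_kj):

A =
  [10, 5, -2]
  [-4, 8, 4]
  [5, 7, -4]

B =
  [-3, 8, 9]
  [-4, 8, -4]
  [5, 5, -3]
A ⊗ B =
  [1, 3, -5]
  [-7, 4, 1]
  [1, 1, -7]

Apply the min-plus product entry-by-entry:
  C[0][0] = min over k of (A[0][0] + B[0][0] = 10 + -3 = 7, A[0][1] + B[1][0] = 5 + -4 = 1, A[0][2] + B[2][0] = -2 + 5 = 3) = 1 (attained at k = 1)
  C[0][1] = min over k of (A[0][0] + B[0][1] = 10 + 8 = 18, A[0][1] + B[1][1] = 5 + 8 = 13, A[0][2] + B[2][1] = -2 + 5 = 3) = 3 (attained at k = 2)
  C[0][2] = min over k of (A[0][0] + B[0][2] = 10 + 9 = 19, A[0][1] + B[1][2] = 5 + -4 = 1, A[0][2] + B[2][2] = -2 + -3 = -5) = -5 (attained at k = 2)
  C[1][0] = min over k of (A[1][0] + B[0][0] = -4 + -3 = -7, A[1][1] + B[1][0] = 8 + -4 = 4, A[1][2] + B[2][0] = 4 + 5 = 9) = -7 (attained at k = 0)
  C[1][1] = min over k of (A[1][0] + B[0][1] = -4 + 8 = 4, A[1][1] + B[1][1] = 8 + 8 = 16, A[1][2] + B[2][1] = 4 + 5 = 9) = 4 (attained at k = 0)
  C[1][2] = min over k of (A[1][0] + B[0][2] = -4 + 9 = 5, A[1][1] + B[1][2] = 8 + -4 = 4, A[1][2] + B[2][2] = 4 + -3 = 1) = 1 (attained at k = 2)
  C[2][0] = min over k of (A[2][0] + B[0][0] = 5 + -3 = 2, A[2][1] + B[1][0] = 7 + -4 = 3, A[2][2] + B[2][0] = -4 + 5 = 1) = 1 (attained at k = 2)
  C[2][1] = min over k of (A[2][0] + B[0][1] = 5 + 8 = 13, A[2][1] + B[1][1] = 7 + 8 = 15, A[2][2] + B[2][1] = -4 + 5 = 1) = 1 (attained at k = 2)
  C[2][2] = min over k of (A[2][0] + B[0][2] = 5 + 9 = 14, A[2][1] + B[1][2] = 7 + -4 = 3, A[2][2] + B[2][2] = -4 + -3 = -7) = -7 (attained at k = 2)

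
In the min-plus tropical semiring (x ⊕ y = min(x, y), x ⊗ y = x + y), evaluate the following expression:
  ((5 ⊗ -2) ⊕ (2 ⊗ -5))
((5 ⊗ -2) ⊕ (2 ⊗ -5)) = -3

Expand innermost to outermost. Recall ⊕ takes the minimum of its arguments and ⊗ takes their sum. Working out the expression ((5 ⊗ -2) ⊕ (2 ⊗ -5)) gives -3.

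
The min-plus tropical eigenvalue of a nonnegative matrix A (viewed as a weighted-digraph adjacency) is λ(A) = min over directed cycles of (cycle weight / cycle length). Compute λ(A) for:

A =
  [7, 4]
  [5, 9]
λ(A) = 9/2

Enumerate directed cycles and compute their means (weight / length). Sample:
  cycle 0 → 0: weight = 7, length = 1, mean = 7/1 ≈ 7.000
  cycle 1 → 1: weight = 9, length = 1, mean = 9/1 ≈ 9.000
  cycle 0 → 1 → 0: weight = 9, length = 2, mean = 9/2 ≈ 4.500
  cycle 1 → 0 → 1: weight = 9, length = 2, mean = 9/2 ≈ 4.500
Minimum mean = 4.500, attained e.g. along the cycle 0 → 1 → 0 with weight 9 and length 2. So λ(A) = 9/2 = 9/2.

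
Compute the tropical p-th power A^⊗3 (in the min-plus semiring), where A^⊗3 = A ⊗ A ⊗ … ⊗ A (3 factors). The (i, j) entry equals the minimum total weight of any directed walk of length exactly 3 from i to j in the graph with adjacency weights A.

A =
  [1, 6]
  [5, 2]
A^⊗3 =
  [3, 8]
  [7, 6]

Each entry (A^⊗3)_ij equals the minimum over all length-3 walks i = v_0 → v_1 → … → v_3 = j of Σ_t A[v_t][v_{t+1}]. For example, for (i, j) = (0, 1) we minimise over 4 possible intermediate vertex sequences; the minimum is 8, attained along the walk 0 → 0 → 0 → 1.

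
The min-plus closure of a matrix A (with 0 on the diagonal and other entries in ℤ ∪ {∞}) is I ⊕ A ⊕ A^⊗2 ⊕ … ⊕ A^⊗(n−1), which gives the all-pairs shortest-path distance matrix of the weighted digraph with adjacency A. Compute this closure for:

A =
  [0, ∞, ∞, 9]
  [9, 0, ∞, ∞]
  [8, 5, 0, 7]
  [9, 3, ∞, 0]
Closure =
  [0, 12, ∞, 9]
  [9, 0, ∞, 18]
  [8, 5, 0, 7]
  [9, 3, ∞, 0]

This is the Floyd-Warshall all-pairs shortest-path computation. For each intermediate vertex k = 0, 1, …, 3, update dist[i][j] ← min(dist[i][j], dist[i][k] + dist[k][j]). The final matrix gives, for each (i, j), the minimum total weight of any directed path from i to j (possibly empty when i = j).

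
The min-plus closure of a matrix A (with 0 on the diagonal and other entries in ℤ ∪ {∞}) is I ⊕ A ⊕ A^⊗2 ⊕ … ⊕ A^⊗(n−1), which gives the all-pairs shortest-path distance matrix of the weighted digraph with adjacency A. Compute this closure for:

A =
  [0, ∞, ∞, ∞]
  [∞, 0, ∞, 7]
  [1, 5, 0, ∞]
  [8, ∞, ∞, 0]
Closure =
  [0, ∞, ∞, ∞]
  [15, 0, ∞, 7]
  [1, 5, 0, 12]
  [8, ∞, ∞, 0]

This is the Floyd-Warshall all-pairs shortest-path computation. For each intermediate vertex k = 0, 1, …, 3, update dist[i][j] ← min(dist[i][j], dist[i][k] + dist[k][j]). The final matrix gives, for each (i, j), the minimum total weight of any directed path from i to j (possibly empty when i = j).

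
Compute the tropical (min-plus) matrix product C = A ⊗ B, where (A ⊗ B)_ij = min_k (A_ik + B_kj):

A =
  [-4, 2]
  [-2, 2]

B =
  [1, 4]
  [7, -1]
A ⊗ B =
  [-3, 0]
  [-1, 1]

Apply the min-plus product entry-by-entry:
  C[0][0] = min over k of (A[0][0] + B[0][0] = -4 + 1 = -3, A[0][1] + B[1][0] = 2 + 7 = 9) = -3 (attained at k = 0)
  C[0][1] = min over k of (A[0][0] + B[0][1] = -4 + 4 = 0, A[0][1] + B[1][1] = 2 + -1 = 1) = 0 (attained at k = 0)
  C[1][0] = min over k of (A[1][0] + B[0][0] = -2 + 1 = -1, A[1][1] + B[1][0] = 2 + 7 = 9) = -1 (attained at k = 0)
  C[1][1] = min over k of (A[1][0] + B[0][1] = -2 + 4 = 2, A[1][1] + B[1][1] = 2 + -1 = 1) = 1 (attained at k = 1)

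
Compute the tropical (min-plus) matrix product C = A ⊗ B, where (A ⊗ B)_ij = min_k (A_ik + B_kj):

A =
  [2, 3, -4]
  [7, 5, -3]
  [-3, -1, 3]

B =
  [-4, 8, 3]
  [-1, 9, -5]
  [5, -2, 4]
A ⊗ B =
  [-2, -6, -2]
  [2, -5, 0]
  [-7, 1, -6]

Apply the min-plus product entry-by-entry:
  C[0][0] = min over k of (A[0][0] + B[0][0] = 2 + -4 = -2, A[0][1] + B[1][0] = 3 + -1 = 2, A[0][2] + B[2][0] = -4 + 5 = 1) = -2 (attained at k = 0)
  C[0][1] = min over k of (A[0][0] + B[0][1] = 2 + 8 = 10, A[0][1] + B[1][1] = 3 + 9 = 12, A[0][2] + B[2][1] = -4 + -2 = -6) = -6 (attained at k = 2)
  C[0][2] = min over k of (A[0][0] + B[0][2] = 2 + 3 = 5, A[0][1] + B[1][2] = 3 + -5 = -2, A[0][2] + B[2][2] = -4 + 4 = 0) = -2 (attained at k = 1)
  C[1][0] = min over k of (A[1][0] + B[0][0] = 7 + -4 = 3, A[1][1] + B[1][0] = 5 + -1 = 4, A[1][2] + B[2][0] = -3 + 5 = 2) = 2 (attained at k = 2)
  C[1][1] = min over k of (A[1][0] + B[0][1] = 7 + 8 = 15, A[1][1] + B[1][1] = 5 + 9 = 14, A[1][2] + B[2][1] = -3 + -2 = -5) = -5 (attained at k = 2)
  C[1][2] = min over k of (A[1][0] + B[0][2] = 7 + 3 = 10, A[1][1] + B[1][2] = 5 + -5 = 0, A[1][2] + B[2][2] = -3 + 4 = 1) = 0 (attained at k = 1)
  C[2][0] = min over k of (A[2][0] + B[0][0] = -3 + -4 = -7, A[2][1] + B[1][0] = -1 + -1 = -2, A[2][2] + B[2][0] = 3 + 5 = 8) = -7 (attained at k = 0)
  C[2][1] = min over k of (A[2][0] + B[0][1] = -3 + 8 = 5, A[2][1] + B[1][1] = -1 + 9 = 8, A[2][2] + B[2][1] = 3 + -2 = 1) = 1 (attained at k = 2)
  C[2][2] = min over k of (A[2][0] + B[0][2] = -3 + 3 = 0, A[2][1] + B[1][2] = -1 + -5 = -6, A[2][2] + B[2][2] = 3 + 4 = 7) = -6 (attained at k = 1)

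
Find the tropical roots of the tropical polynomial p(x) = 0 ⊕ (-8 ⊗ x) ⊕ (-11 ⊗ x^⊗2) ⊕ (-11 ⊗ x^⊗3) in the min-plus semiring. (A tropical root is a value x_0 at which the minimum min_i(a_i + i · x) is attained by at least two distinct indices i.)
Roots: {0, 3, 8}

Each tropical root is a break point of the lower envelope of the lines y = a_i + i · x (there are 4 lines, with slopes 0, 1, ..., 3). Only the lines that attain the minimum somewhere contribute to roots; other lines are dominated. Here the surviving (envelope) indices are i = 3, i = 2, i = 1, i = 0.
Intersections between consecutive envelope lines give the roots: for adjacent envelope indices i < j the intersection is x = (a_i − a_j) / (j − i). Reading off the sorted break points: {0, 3, 8}.
Verification: at each break x_0, at least two indices attain the minimum of min_i(a_i + i · x_0).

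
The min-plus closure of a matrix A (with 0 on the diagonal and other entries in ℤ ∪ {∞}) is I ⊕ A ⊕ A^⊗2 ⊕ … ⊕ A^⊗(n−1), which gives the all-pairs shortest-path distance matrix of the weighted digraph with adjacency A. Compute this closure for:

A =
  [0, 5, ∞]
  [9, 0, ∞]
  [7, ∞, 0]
Closure =
  [0, 5, ∞]
  [9, 0, ∞]
  [7, 12, 0]

This is the Floyd-Warshall all-pairs shortest-path computation. For each intermediate vertex k = 0, 1, …, 2, update dist[i][j] ← min(dist[i][j], dist[i][k] + dist[k][j]). The final matrix gives, for each (i, j), the minimum total weight of any directed path from i to j (possibly empty when i = j).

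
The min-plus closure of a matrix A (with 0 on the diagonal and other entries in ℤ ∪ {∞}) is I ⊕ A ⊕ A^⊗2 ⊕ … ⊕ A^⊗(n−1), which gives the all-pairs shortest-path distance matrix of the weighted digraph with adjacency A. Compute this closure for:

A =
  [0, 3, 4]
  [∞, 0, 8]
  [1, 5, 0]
Closure =
  [0, 3, 4]
  [9, 0, 8]
  [1, 4, 0]

This is the Floyd-Warshall all-pairs shortest-path computation. For each intermediate vertex k = 0, 1, …, 2, update dist[i][j] ← min(dist[i][j], dist[i][k] + dist[k][j]). The final matrix gives, for each (i, j), the minimum total weight of any directed path from i to j (possibly empty when i = j).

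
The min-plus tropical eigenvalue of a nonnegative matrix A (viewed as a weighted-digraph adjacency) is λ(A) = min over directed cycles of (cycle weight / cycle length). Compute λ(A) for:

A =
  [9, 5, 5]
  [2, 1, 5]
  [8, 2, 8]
λ(A) = 1

Enumerate directed cycles and compute their means (weight / length). Sample:
  cycle 0 → 0: weight = 9, length = 1, mean = 9/1 ≈ 9.000
  cycle 1 → 1: weight = 1, length = 1, mean = 1/1 ≈ 1.000
  cycle 2 → 2: weight = 8, length = 1, mean = 8/1 ≈ 8.000
  cycle 0 → 1 → 0: weight = 7, length = 2, mean = 7/2 ≈ 3.500
  cycle 0 → 2 → 0: weight = 13, length = 2, mean = 13/2 ≈ 6.500
  cycle 1 → 0 → 1: weight = 7, length = 2, mean = 7/2 ≈ 3.500
Minimum mean = 1.000, attained e.g. along the cycle 1 → 1 with weight 1 and length 1. So λ(A) = 1/1 = 1.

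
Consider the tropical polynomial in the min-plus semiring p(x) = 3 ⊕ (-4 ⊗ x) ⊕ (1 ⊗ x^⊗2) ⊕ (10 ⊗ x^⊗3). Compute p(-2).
p(-2) = -6

A tropical monomial a ⊗ x^⊗i evaluates to a + i · x. Evaluating each term at x = -2:
  Term 0 contributes 3 + 0 · -2 = 3
  Term 1 contributes -4 + 1 · -2 = -6
  Term 2 contributes 1 + 2 · -2 = -3
  Term 3 contributes 10 + 3 · -2 = 4
p(-2) = ⊕ of these = min[3, -6, -3, 4] = -6.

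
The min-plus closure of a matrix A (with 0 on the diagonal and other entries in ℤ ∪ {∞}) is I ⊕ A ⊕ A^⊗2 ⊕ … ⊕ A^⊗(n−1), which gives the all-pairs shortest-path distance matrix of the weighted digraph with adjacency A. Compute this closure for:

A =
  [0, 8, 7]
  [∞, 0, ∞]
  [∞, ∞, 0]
Closure =
  [0, 8, 7]
  [∞, 0, ∞]
  [∞, ∞, 0]

This is the Floyd-Warshall all-pairs shortest-path computation. For each intermediate vertex k = 0, 1, …, 2, update dist[i][j] ← min(dist[i][j], dist[i][k] + dist[k][j]). The final matrix gives, for each (i, j), the minimum total weight of any directed path from i to j (possibly empty when i = j).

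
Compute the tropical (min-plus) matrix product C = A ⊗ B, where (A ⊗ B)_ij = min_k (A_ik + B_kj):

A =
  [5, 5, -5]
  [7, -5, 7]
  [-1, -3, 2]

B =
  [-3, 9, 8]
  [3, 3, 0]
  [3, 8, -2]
A ⊗ B =
  [-2, 3, -7]
  [-2, -2, -5]
  [-4, 0, -3]

Apply the min-plus product entry-by-entry:
  C[0][0] = min over k of (A[0][0] + B[0][0] = 5 + -3 = 2, A[0][1] + B[1][0] = 5 + 3 = 8, A[0][2] + B[2][0] = -5 + 3 = -2) = -2 (attained at k = 2)
  C[0][1] = min over k of (A[0][0] + B[0][1] = 5 + 9 = 14, A[0][1] + B[1][1] = 5 + 3 = 8, A[0][2] + B[2][1] = -5 + 8 = 3) = 3 (attained at k = 2)
  C[0][2] = min over k of (A[0][0] + B[0][2] = 5 + 8 = 13, A[0][1] + B[1][2] = 5 + 0 = 5, A[0][2] + B[2][2] = -5 + -2 = -7) = -7 (attained at k = 2)
  C[1][0] = min over k of (A[1][0] + B[0][0] = 7 + -3 = 4, A[1][1] + B[1][0] = -5 + 3 = -2, A[1][2] + B[2][0] = 7 + 3 = 10) = -2 (attained at k = 1)
  C[1][1] = min over k of (A[1][0] + B[0][1] = 7 + 9 = 16, A[1][1] + B[1][1] = -5 + 3 = -2, A[1][2] + B[2][1] = 7 + 8 = 15) = -2 (attained at k = 1)
  C[1][2] = min over k of (A[1][0] + B[0][2] = 7 + 8 = 15, A[1][1] + B[1][2] = -5 + 0 = -5, A[1][2] + B[2][2] = 7 + -2 = 5) = -5 (attained at k = 1)
  C[2][0] = min over k of (A[2][0] + B[0][0] = -1 + -3 = -4, A[2][1] + B[1][0] = -3 + 3 = 0, A[2][2] + B[2][0] = 2 + 3 = 5) = -4 (attained at k = 0)
  C[2][1] = min over k of (A[2][0] + B[0][1] = -1 + 9 = 8, A[2][1] + B[1][1] = -3 + 3 = 0, A[2][2] + B[2][1] = 2 + 8 = 10) = 0 (attained at k = 1)
  C[2][2] = min over k of (A[2][0] + B[0][2] = -1 + 8 = 7, A[2][1] + B[1][2] = -3 + 0 = -3, A[2][2] + B[2][2] = 2 + -2 = 0) = -3 (attained at k = 1)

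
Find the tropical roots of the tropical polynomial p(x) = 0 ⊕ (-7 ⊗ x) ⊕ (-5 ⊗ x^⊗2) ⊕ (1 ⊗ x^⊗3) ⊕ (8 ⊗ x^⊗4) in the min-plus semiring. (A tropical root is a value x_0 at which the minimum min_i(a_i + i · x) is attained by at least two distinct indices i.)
Roots: {-7, -6, -2, 7}

Each tropical root is a break point of the lower envelope of the lines y = a_i + i · x (there are 5 lines, with slopes 0, 1, ..., 4). Only the lines that attain the minimum somewhere contribute to roots; other lines are dominated. Here the surviving (envelope) indices are i = 4, i = 3, i = 2, i = 1, i = 0.
Intersections between consecutive envelope lines give the roots: for adjacent envelope indices i < j the intersection is x = (a_i − a_j) / (j − i). Reading off the sorted break points: {-7, -6, -2, 7}.
Verification: at each break x_0, at least two indices attain the minimum of min_i(a_i + i · x_0).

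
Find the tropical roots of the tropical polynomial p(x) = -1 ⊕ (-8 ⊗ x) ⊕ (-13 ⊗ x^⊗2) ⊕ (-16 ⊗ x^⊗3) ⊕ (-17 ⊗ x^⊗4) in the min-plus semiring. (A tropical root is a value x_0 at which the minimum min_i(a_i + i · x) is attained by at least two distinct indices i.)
Roots: {1, 3, 5, 7}

Each tropical root is a break point of the lower envelope of the lines y = a_i + i · x (there are 5 lines, with slopes 0, 1, ..., 4). Only the lines that attain the minimum somewhere contribute to roots; other lines are dominated. Here the surviving (envelope) indices are i = 4, i = 3, i = 2, i = 1, i = 0.
Intersections between consecutive envelope lines give the roots: for adjacent envelope indices i < j the intersection is x = (a_i − a_j) / (j − i). Reading off the sorted break points: {1, 3, 5, 7}.
Verification: at each break x_0, at least two indices attain the minimum of min_i(a_i + i · x_0).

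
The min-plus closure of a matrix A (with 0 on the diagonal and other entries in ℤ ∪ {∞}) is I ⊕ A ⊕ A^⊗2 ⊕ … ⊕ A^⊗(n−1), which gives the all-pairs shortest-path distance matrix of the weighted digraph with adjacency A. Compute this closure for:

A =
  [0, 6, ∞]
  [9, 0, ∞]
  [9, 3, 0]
Closure =
  [0, 6, ∞]
  [9, 0, ∞]
  [9, 3, 0]

This is the Floyd-Warshall all-pairs shortest-path computation. For each intermediate vertex k = 0, 1, …, 2, update dist[i][j] ← min(dist[i][j], dist[i][k] + dist[k][j]). The final matrix gives, for each (i, j), the minimum total weight of any directed path from i to j (possibly empty when i = j).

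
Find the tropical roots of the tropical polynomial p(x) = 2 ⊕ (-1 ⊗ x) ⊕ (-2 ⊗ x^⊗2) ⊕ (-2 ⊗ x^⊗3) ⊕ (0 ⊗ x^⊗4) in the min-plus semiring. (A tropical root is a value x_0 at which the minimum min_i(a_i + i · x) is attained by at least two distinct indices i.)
Roots: {-2, 0, 1, 3}

Each tropical root is a break point of the lower envelope of the lines y = a_i + i · x (there are 5 lines, with slopes 0, 1, ..., 4). Only the lines that attain the minimum somewhere contribute to roots; other lines are dominated. Here the surviving (envelope) indices are i = 4, i = 3, i = 2, i = 1, i = 0.
Intersections between consecutive envelope lines give the roots: for adjacent envelope indices i < j the intersection is x = (a_i − a_j) / (j − i). Reading off the sorted break points: {-2, 0, 1, 3}.
Verification: at each break x_0, at least two indices attain the minimum of min_i(a_i + i · x_0).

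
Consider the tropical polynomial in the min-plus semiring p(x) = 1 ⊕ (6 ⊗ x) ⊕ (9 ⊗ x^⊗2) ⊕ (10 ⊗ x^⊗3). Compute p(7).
p(7) = 1

A tropical monomial a ⊗ x^⊗i evaluates to a + i · x. Evaluating each term at x = 7:
  Term 0 contributes 1 + 0 · 7 = 1
  Term 1 contributes 6 + 1 · 7 = 13
  Term 2 contributes 9 + 2 · 7 = 23
  Term 3 contributes 10 + 3 · 7 = 31
p(7) = ⊕ of these = min[1, 13, 23, 31] = 1.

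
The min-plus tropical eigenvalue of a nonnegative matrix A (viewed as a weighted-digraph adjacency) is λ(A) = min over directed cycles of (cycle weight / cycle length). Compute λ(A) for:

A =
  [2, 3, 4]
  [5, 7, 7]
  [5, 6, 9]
λ(A) = 2

Enumerate directed cycles and compute their means (weight / length). Sample:
  cycle 0 → 0: weight = 2, length = 1, mean = 2/1 ≈ 2.000
  cycle 1 → 1: weight = 7, length = 1, mean = 7/1 ≈ 7.000
  cycle 2 → 2: weight = 9, length = 1, mean = 9/1 ≈ 9.000
  cycle 0 → 1 → 0: weight = 8, length = 2, mean = 8/2 ≈ 4.000
  cycle 0 → 2 → 0: weight = 9, length = 2, mean = 9/2 ≈ 4.500
  cycle 1 → 0 → 1: weight = 8, length = 2, mean = 8/2 ≈ 4.000
Minimum mean = 2.000, attained e.g. along the cycle 0 → 0 with weight 2 and length 1. So λ(A) = 2/1 = 2.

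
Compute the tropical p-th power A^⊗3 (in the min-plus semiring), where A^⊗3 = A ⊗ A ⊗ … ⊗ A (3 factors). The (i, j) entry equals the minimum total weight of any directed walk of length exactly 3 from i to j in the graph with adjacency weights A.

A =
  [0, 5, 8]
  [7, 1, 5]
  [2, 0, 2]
A^⊗3 =
  [0, 5, 8]
  [7, 3, 7]
  [2, 2, 6]

Each entry (A^⊗3)_ij equals the minimum over all length-3 walks i = v_0 → v_1 → … → v_3 = j of Σ_t A[v_t][v_{t+1}]. For example, for (i, j) = (0, 2) we minimise over 9 possible intermediate vertex sequences; the minimum is 8, attained along the walk 0 → 0 → 0 → 2.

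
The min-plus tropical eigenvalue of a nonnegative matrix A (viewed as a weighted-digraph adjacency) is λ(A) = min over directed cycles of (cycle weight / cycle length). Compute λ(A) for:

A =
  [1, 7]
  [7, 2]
λ(A) = 1

Enumerate directed cycles and compute their means (weight / length). Sample:
  cycle 0 → 0: weight = 1, length = 1, mean = 1/1 ≈ 1.000
  cycle 1 → 1: weight = 2, length = 1, mean = 2/1 ≈ 2.000
  cycle 0 → 1 → 0: weight = 14, length = 2, mean = 14/2 ≈ 7.000
  cycle 1 → 0 → 1: weight = 14, length = 2, mean = 14/2 ≈ 7.000
Minimum mean = 1.000, attained e.g. along the cycle 0 → 0 with weight 1 and length 1. So λ(A) = 1/1 = 1.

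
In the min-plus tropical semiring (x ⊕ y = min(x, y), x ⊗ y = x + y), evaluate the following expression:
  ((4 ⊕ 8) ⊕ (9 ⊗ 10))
((4 ⊕ 8) ⊕ (9 ⊗ 10)) = 4

Expand innermost to outermost. Recall ⊕ takes the minimum of its arguments and ⊗ takes their sum. Working out the expression ((4 ⊕ 8) ⊕ (9 ⊗ 10)) gives 4.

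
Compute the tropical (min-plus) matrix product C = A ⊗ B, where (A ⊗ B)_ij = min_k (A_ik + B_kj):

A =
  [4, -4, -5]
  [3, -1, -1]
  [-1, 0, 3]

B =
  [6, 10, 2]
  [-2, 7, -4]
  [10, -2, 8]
A ⊗ B =
  [-6, -7, -8]
  [-3, -3, -5]
  [-2, 1, -4]

Apply the min-plus product entry-by-entry:
  C[0][0] = min over k of (A[0][0] + B[0][0] = 4 + 6 = 10, A[0][1] + B[1][0] = -4 + -2 = -6, A[0][2] + B[2][0] = -5 + 10 = 5) = -6 (attained at k = 1)
  C[0][1] = min over k of (A[0][0] + B[0][1] = 4 + 10 = 14, A[0][1] + B[1][1] = -4 + 7 = 3, A[0][2] + B[2][1] = -5 + -2 = -7) = -7 (attained at k = 2)
  C[0][2] = min over k of (A[0][0] + B[0][2] = 4 + 2 = 6, A[0][1] + B[1][2] = -4 + -4 = -8, A[0][2] + B[2][2] = -5 + 8 = 3) = -8 (attained at k = 1)
  C[1][0] = min over k of (A[1][0] + B[0][0] = 3 + 6 = 9, A[1][1] + B[1][0] = -1 + -2 = -3, A[1][2] + B[2][0] = -1 + 10 = 9) = -3 (attained at k = 1)
  C[1][1] = min over k of (A[1][0] + B[0][1] = 3 + 10 = 13, A[1][1] + B[1][1] = -1 + 7 = 6, A[1][2] + B[2][1] = -1 + -2 = -3) = -3 (attained at k = 2)
  C[1][2] = min over k of (A[1][0] + B[0][2] = 3 + 2 = 5, A[1][1] + B[1][2] = -1 + -4 = -5, A[1][2] + B[2][2] = -1 + 8 = 7) = -5 (attained at k = 1)
  C[2][0] = min over k of (A[2][0] + B[0][0] = -1 + 6 = 5, A[2][1] + B[1][0] = 0 + -2 = -2, A[2][2] + B[2][0] = 3 + 10 = 13) = -2 (attained at k = 1)
  C[2][1] = min over k of (A[2][0] + B[0][1] = -1 + 10 = 9, A[2][1] + B[1][1] = 0 + 7 = 7, A[2][2] + B[2][1] = 3 + -2 = 1) = 1 (attained at k = 2)
  C[2][2] = min over k of (A[2][0] + B[0][2] = -1 + 2 = 1, A[2][1] + B[1][2] = 0 + -4 = -4, A[2][2] + B[2][2] = 3 + 8 = 11) = -4 (attained at k = 1)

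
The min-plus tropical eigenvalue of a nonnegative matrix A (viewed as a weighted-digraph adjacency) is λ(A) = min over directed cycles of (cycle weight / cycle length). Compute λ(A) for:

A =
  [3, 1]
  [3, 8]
λ(A) = 2

Enumerate directed cycles and compute their means (weight / length). Sample:
  cycle 0 → 0: weight = 3, length = 1, mean = 3/1 ≈ 3.000
  cycle 1 → 1: weight = 8, length = 1, mean = 8/1 ≈ 8.000
  cycle 0 → 1 → 0: weight = 4, length = 2, mean = 4/2 ≈ 2.000
  cycle 1 → 0 → 1: weight = 4, length = 2, mean = 4/2 ≈ 2.000
Minimum mean = 2.000, attained e.g. along the cycle 0 → 1 → 0 with weight 4 and length 2. So λ(A) = 4/2 = 2.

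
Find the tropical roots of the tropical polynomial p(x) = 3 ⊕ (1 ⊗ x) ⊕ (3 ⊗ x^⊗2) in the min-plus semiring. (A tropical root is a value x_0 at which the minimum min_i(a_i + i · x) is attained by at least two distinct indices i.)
Roots: {-2, 2}

Each tropical root is a break point of the lower envelope of the lines y = a_i + i · x (there are 3 lines, with slopes 0, 1, ..., 2). Only the lines that attain the minimum somewhere contribute to roots; other lines are dominated. Here the surviving (envelope) indices are i = 2, i = 1, i = 0.
Intersections between consecutive envelope lines give the roots: for adjacent envelope indices i < j the intersection is x = (a_i − a_j) / (j − i). Reading off the sorted break points: {-2, 2}.
Verification: at each break x_0, at least two indices attain the minimum of min_i(a_i + i · x_0).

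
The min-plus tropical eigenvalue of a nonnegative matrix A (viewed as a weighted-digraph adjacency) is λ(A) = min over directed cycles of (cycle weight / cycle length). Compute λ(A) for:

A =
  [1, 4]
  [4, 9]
λ(A) = 1

Enumerate directed cycles and compute their means (weight / length). Sample:
  cycle 0 → 0: weight = 1, length = 1, mean = 1/1 ≈ 1.000
  cycle 1 → 1: weight = 9, length = 1, mean = 9/1 ≈ 9.000
  cycle 0 → 1 → 0: weight = 8, length = 2, mean = 8/2 ≈ 4.000
  cycle 1 → 0 → 1: weight = 8, length = 2, mean = 8/2 ≈ 4.000
Minimum mean = 1.000, attained e.g. along the cycle 0 → 0 with weight 1 and length 1. So λ(A) = 1/1 = 1.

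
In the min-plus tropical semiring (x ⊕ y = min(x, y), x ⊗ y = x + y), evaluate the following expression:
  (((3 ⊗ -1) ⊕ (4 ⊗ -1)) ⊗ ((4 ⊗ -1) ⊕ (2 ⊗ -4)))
(((3 ⊗ -1) ⊕ (4 ⊗ -1)) ⊗ ((4 ⊗ -1) ⊕ (2 ⊗ -4))) = 0

Expand innermost to outermost. Recall ⊕ takes the minimum of its arguments and ⊗ takes their sum. Working out the expression (((3 ⊗ -1) ⊕ (4 ⊗ -1)) ⊗ ((4 ⊗ -1) ⊕ (2 ⊗ -4))) gives 0.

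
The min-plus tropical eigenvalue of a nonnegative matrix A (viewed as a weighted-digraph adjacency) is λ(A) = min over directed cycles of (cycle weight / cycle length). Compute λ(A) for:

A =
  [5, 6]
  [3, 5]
λ(A) = 9/2

Enumerate directed cycles and compute their means (weight / length). Sample:
  cycle 0 → 0: weight = 5, length = 1, mean = 5/1 ≈ 5.000
  cycle 1 → 1: weight = 5, length = 1, mean = 5/1 ≈ 5.000
  cycle 0 → 1 → 0: weight = 9, length = 2, mean = 9/2 ≈ 4.500
  cycle 1 → 0 → 1: weight = 9, length = 2, mean = 9/2 ≈ 4.500
Minimum mean = 4.500, attained e.g. along the cycle 0 → 1 → 0 with weight 9 and length 2. So λ(A) = 9/2 = 9/2.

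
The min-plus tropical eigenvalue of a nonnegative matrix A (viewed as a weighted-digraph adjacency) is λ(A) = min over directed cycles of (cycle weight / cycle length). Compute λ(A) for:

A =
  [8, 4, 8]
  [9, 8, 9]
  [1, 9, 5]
λ(A) = 9/2

Enumerate directed cycles and compute their means (weight / length). Sample:
  cycle 0 → 0: weight = 8, length = 1, mean = 8/1 ≈ 8.000
  cycle 1 → 1: weight = 8, length = 1, mean = 8/1 ≈ 8.000
  cycle 2 → 2: weight = 5, length = 1, mean = 5/1 ≈ 5.000
  cycle 0 → 1 → 0: weight = 13, length = 2, mean = 13/2 ≈ 6.500
  cycle 0 → 2 → 0: weight = 9, length = 2, mean = 9/2 ≈ 4.500
  cycle 1 → 0 → 1: weight = 13, length = 2, mean = 13/2 ≈ 6.500
Minimum mean = 4.500, attained e.g. along the cycle 0 → 2 → 0 with weight 9 and length 2. So λ(A) = 9/2 = 9/2.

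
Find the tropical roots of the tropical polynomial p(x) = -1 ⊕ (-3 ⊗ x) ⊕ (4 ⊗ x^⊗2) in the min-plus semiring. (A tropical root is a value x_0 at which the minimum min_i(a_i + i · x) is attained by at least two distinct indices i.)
Roots: {-7, 2}

Each tropical root is a break point of the lower envelope of the lines y = a_i + i · x (there are 3 lines, with slopes 0, 1, ..., 2). Only the lines that attain the minimum somewhere contribute to roots; other lines are dominated. Here the surviving (envelope) indices are i = 2, i = 1, i = 0.
Intersections between consecutive envelope lines give the roots: for adjacent envelope indices i < j the intersection is x = (a_i − a_j) / (j − i). Reading off the sorted break points: {-7, 2}.
Verification: at each break x_0, at least two indices attain the minimum of min_i(a_i + i · x_0).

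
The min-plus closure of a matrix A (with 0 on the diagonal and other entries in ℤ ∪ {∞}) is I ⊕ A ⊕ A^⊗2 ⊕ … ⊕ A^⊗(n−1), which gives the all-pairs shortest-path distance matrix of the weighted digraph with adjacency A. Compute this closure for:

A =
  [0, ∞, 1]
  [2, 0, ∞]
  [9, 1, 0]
Closure =
  [0, 2, 1]
  [2, 0, 3]
  [3, 1, 0]

This is the Floyd-Warshall all-pairs shortest-path computation. For each intermediate vertex k = 0, 1, …, 2, update dist[i][j] ← min(dist[i][j], dist[i][k] + dist[k][j]). The final matrix gives, for each (i, j), the minimum total weight of any directed path from i to j (possibly empty when i = j).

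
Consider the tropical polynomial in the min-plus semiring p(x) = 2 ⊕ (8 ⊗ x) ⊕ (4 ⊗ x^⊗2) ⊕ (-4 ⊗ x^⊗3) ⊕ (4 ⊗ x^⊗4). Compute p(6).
p(6) = 2

A tropical monomial a ⊗ x^⊗i evaluates to a + i · x. Evaluating each term at x = 6:
  Term 0 contributes 2 + 0 · 6 = 2
  Term 1 contributes 8 + 1 · 6 = 14
  Term 2 contributes 4 + 2 · 6 = 16
  Term 3 contributes -4 + 3 · 6 = 14
  Term 4 contributes 4 + 4 · 6 = 28
p(6) = ⊕ of these = min[2, 14, 16, 14, 28] = 2.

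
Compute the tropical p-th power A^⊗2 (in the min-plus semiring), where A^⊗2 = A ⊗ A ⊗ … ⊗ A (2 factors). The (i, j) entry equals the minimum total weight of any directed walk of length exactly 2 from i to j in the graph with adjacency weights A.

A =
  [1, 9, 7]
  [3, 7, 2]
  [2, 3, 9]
A^⊗2 =
  [2, 10, 8]
  [4, 5, 9]
  [3, 10, 5]

Each entry (A^⊗2)_ij equals the minimum over all length-2 walks i = v_0 → v_1 → … → v_2 = j of Σ_t A[v_t][v_{t+1}]. For example, for (i, j) = (0, 2) we minimise over 3 possible intermediate vertex sequences; the minimum is 8, attained along the walk 0 → 0 → 2.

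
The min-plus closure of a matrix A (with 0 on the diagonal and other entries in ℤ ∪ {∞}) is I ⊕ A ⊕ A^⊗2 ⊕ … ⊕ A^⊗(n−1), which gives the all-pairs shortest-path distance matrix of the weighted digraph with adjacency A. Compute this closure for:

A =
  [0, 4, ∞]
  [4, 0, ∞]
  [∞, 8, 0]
Closure =
  [0, 4, ∞]
  [4, 0, ∞]
  [12, 8, 0]

This is the Floyd-Warshall all-pairs shortest-path computation. For each intermediate vertex k = 0, 1, …, 2, update dist[i][j] ← min(dist[i][j], dist[i][k] + dist[k][j]). The final matrix gives, for each (i, j), the minimum total weight of any directed path from i to j (possibly empty when i = j).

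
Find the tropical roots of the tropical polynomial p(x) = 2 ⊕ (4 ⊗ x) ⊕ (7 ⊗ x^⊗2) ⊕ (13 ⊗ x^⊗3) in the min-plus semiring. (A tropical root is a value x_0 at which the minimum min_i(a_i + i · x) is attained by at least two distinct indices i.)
Roots: {-6, -3, -2}

Each tropical root is a break point of the lower envelope of the lines y = a_i + i · x (there are 4 lines, with slopes 0, 1, ..., 3). Only the lines that attain the minimum somewhere contribute to roots; other lines are dominated. Here the surviving (envelope) indices are i = 3, i = 2, i = 1, i = 0.
Intersections between consecutive envelope lines give the roots: for adjacent envelope indices i < j the intersection is x = (a_i − a_j) / (j − i). Reading off the sorted break points: {-6, -3, -2}.
Verification: at each break x_0, at least two indices attain the minimum of min_i(a_i + i · x_0).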